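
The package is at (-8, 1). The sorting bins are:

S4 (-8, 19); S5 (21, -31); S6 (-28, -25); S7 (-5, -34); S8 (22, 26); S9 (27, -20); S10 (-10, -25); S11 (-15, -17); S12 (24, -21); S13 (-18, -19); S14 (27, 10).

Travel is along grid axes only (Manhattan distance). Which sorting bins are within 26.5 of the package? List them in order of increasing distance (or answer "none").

S4, S11

Distances from (-8, 1):
S4: |0| + |18| = 0 + 18 = 18
S5: |29| + |-32| = 29 + 32 = 61
S6: |-20| + |-26| = 20 + 26 = 46
S7: |3| + |-35| = 3 + 35 = 38
S8: |30| + |25| = 30 + 25 = 55
S9: |35| + |-21| = 35 + 21 = 56
S10: |-2| + |-26| = 2 + 26 = 28
S11: |-7| + |-18| = 7 + 18 = 25
S12: |32| + |-22| = 32 + 22 = 54
S13: |-10| + |-20| = 10 + 20 = 30
S14: |35| + |9| = 35 + 9 = 44
Threshold 26.5: S4 (18), S11 (25) are within range.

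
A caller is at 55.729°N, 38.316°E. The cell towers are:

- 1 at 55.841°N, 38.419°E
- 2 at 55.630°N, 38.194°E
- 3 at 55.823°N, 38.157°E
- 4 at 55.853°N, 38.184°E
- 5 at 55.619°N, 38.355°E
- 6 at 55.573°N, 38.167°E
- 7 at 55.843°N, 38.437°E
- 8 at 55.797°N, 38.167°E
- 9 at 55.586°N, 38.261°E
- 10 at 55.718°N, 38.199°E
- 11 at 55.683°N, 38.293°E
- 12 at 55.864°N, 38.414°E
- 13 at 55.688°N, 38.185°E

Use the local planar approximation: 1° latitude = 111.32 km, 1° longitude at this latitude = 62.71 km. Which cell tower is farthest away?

Distances from 55.729°N, 38.316°E:
1: √((0.112·111.32)² + (0.103·62.71)²) = √(155.44703 + 41.72036) = 14.042 km
2: √((-0.099·111.32)² + (-0.122·62.71)²) = √(121.45539 + 58.53199) = 13.416 km
3: √((0.094·111.32)² + (-0.159·62.71)²) = √(109.49697 + 99.41865) = 14.454 km
4: √((0.124·111.32)² + (-0.132·62.71)²) = √(190.54158 + 68.52065) = 16.095 km
5: √((-0.110·111.32)² + (0.039·62.71)²) = √(149.94492 + 5.98140) = 12.487 km
6: √((-0.156·111.32)² + (-0.149·62.71)²) = √(301.57518 + 87.30641) = 19.720 km
7: √((0.114·111.32)² + (0.121·62.71)²) = √(161.04828 + 57.57638) = 14.786 km
8: √((0.068·111.32)² + (-0.149·62.71)²) = √(57.30127 + 87.30641) = 12.025 km
9: √((-0.143·111.32)² + (-0.055·62.71)²) = √(253.40692 + 11.89595) = 16.288 km
10: √((-0.011·111.32)² + (-0.117·62.71)²) = √(1.49945 + 53.83260) = 7.439 km
11: √((-0.046·111.32)² + (-0.023·62.71)²) = √(26.22177 + 2.08032) = 5.320 km
12: √((0.135·111.32)² + (0.098·62.71)²) = √(225.84680 + 37.76815) = 16.236 km
13: √((-0.041·111.32)² + (-0.131·62.71)²) = √(20.83119 + 67.48639) = 9.398 km
Maximum: 6 at 19.720 km.

6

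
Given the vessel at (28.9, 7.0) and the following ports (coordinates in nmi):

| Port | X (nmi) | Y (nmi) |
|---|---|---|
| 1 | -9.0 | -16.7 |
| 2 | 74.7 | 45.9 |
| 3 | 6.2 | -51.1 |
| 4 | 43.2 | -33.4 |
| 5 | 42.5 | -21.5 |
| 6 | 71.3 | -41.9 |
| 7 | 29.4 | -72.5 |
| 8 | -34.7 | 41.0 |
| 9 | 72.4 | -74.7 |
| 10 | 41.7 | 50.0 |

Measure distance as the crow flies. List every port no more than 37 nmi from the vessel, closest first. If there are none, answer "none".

Distances from (28.9, 7.0):
1: √((-37.9)² + (-23.7)²) = √(1436.410 + 561.690) = 44.7 nmi
2: √((45.8)² + (38.9)²) = √(2097.640 + 1513.210) = 60.1 nmi
3: √((-22.7)² + (-58.1)²) = √(515.290 + 3375.610) = 62.4 nmi
4: √((14.3)² + (-40.4)²) = √(204.490 + 1632.160) = 42.9 nmi
5: √((13.6)² + (-28.5)²) = √(184.960 + 812.250) = 31.6 nmi
6: √((42.4)² + (-48.9)²) = √(1797.760 + 2391.210) = 64.7 nmi
7: √((0.5)² + (-79.5)²) = √(0.250 + 6320.250) = 79.5 nmi
8: √((-63.6)² + (34.0)²) = √(4044.960 + 1156.000) = 72.1 nmi
9: √((43.5)² + (-81.7)²) = √(1892.250 + 6674.890) = 92.6 nmi
10: √((12.8)² + (43.0)²) = √(163.840 + 1849.000) = 44.9 nmi
Threshold 37 nmi: 5 (31.6 nmi) is within range.

5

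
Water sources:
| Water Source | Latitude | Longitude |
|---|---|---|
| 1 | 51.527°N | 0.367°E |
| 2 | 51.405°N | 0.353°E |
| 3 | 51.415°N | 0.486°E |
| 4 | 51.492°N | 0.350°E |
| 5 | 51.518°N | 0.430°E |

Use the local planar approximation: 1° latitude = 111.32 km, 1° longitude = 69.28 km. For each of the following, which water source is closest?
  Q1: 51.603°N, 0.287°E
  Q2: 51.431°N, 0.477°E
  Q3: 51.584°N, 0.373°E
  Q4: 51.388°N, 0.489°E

Q1→1; Q2→3; Q3→1; Q4→3

Q1 at 51.603°N, 0.287°E:
  1: √((-0.076·111.32)² + (0.080·69.28)²) = √(71.57701 + 30.71820) = 10.114 km
  2: √((-0.198·111.32)² + (0.066·69.28)²) = √(485.82155 + 20.90757) = 22.511 km
  3: √((-0.188·111.32)² + (0.199·69.28)²) = √(437.98788 + 190.07365) = 25.061 km
  4: √((-0.111·111.32)² + (0.063·69.28)²) = √(152.68359 + 19.05008) = 13.105 km
  5: √((-0.085·111.32)² + (0.143·69.28)²) = √(89.53323 + 98.14944) = 13.700 km
  → nearest: 1 (10.114 km)
Q2 at 51.431°N, 0.477°E:
  1: √((0.096·111.32)² + (-0.110·69.28)²) = √(114.20598 + 58.07659) = 13.126 km
  2: √((-0.026·111.32)² + (-0.124·69.28)²) = √(8.37709 + 73.80047) = 9.065 km
  3: √((-0.016·111.32)² + (0.009·69.28)²) = √(3.17239 + 0.38878) = 1.887 km
  4: √((0.061·111.32)² + (-0.127·69.28)²) = √(46.11116 + 77.41466) = 11.114 km
  5: √((0.087·111.32)² + (-0.047·69.28)²) = √(93.79613 + 10.60258) = 10.218 km
  → nearest: 3 (1.887 km)
Q3 at 51.584°N, 0.373°E:
  1: √((-0.057·111.32)² + (-0.006·69.28)²) = √(40.26207 + 0.17279) = 6.359 km
  2: √((-0.179·111.32)² + (-0.020·69.28)²) = √(397.05663 + 1.91989) = 19.974 km
  3: √((-0.169·111.32)² + (0.113·69.28)²) = √(353.93198 + 61.28760) = 20.377 km
  4: √((-0.092·111.32)² + (-0.023·69.28)²) = √(104.88709 + 2.53905) = 10.365 km
  5: √((-0.066·111.32)² + (0.057·69.28)²) = √(53.98017 + 15.59429) = 8.341 km
  → nearest: 1 (6.359 km)
Q4 at 51.388°N, 0.489°E:
  1: √((0.139·111.32)² + (-0.122·69.28)²) = √(239.42858 + 71.43901) = 17.631 km
  2: √((0.017·111.32)² + (-0.136·69.28)²) = √(3.58133 + 88.77559) = 9.610 km
  3: √((0.027·111.32)² + (-0.003·69.28)²) = √(9.03387 + 0.04320) = 3.013 km
  4: √((0.104·111.32)² + (-0.139·69.28)²) = √(134.03341 + 92.73536) = 15.059 km
  5: √((0.130·111.32)² + (-0.059·69.28)²) = √(209.42721 + 16.70782) = 15.038 km
  → nearest: 3 (3.013 km)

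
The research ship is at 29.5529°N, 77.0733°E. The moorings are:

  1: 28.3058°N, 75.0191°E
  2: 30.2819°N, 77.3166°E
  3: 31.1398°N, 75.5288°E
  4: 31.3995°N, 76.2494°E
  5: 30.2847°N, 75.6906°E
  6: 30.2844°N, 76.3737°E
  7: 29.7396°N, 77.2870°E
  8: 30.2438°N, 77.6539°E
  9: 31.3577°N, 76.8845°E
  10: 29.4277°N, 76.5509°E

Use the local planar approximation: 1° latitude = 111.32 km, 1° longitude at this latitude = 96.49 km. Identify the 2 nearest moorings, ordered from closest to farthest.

7, 10

Distances from 29.5529°N, 77.0733°E:
1: 241.9919 km
2: 84.4797 km
3: 231.1193 km
4: 220.4003 km
5: 156.3215 km
6: 105.7723 km
7: 29.2768 km
8: 95.1513 km
9: 201.7346 km
10: 52.2977 km
Sorted: 7 (29.2768 km) < 10 (52.2977 km) < 2 (84.4797 km) < 8 (95.1513 km) < …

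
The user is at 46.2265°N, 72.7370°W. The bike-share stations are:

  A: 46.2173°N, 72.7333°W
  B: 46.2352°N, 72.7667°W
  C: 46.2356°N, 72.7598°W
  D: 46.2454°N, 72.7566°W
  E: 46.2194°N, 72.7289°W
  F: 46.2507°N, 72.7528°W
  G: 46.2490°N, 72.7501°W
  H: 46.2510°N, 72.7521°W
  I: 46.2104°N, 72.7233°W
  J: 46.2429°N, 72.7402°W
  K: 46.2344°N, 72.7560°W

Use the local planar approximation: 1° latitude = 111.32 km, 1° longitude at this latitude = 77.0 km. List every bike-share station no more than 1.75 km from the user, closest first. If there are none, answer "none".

Distances from 46.2265°N, 72.7370°W:
A: 1.0630 km
B: 2.4835 km
C: 2.0269 km
D: 2.5893 km
E: 1.0068 km
F: 2.9559 km
G: 2.7002 km
H: 2.9648 km
I: 2.0797 km
J: 1.8422 km
K: 1.7070 km
Threshold 1.75 km: E (1.0068 km), A (1.0630 km), K (1.7070 km) are within range.

E, A, K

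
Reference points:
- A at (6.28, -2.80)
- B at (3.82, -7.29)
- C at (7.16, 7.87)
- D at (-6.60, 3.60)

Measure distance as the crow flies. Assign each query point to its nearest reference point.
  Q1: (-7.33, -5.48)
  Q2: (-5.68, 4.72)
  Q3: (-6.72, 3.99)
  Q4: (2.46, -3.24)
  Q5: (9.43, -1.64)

Q1→D; Q2→D; Q3→D; Q4→A; Q5→A

Q1 at (-7.33, -5.48):
  A: √((13.61)² + (2.68)²) = √(185.2321 + 7.1824) = 13.87
  B: √((11.15)² + (-1.81)²) = √(124.3225 + 3.2761) = 11.30
  C: √((14.49)² + (13.35)²) = √(209.9601 + 178.2225) = 19.70
  D: √((0.73)² + (9.08)²) = √(0.5329 + 82.4464) = 9.11
  → nearest: D (9.11)
Q2 at (-5.68, 4.72):
  A: √((11.96)² + (-7.52)²) = √(143.0416 + 56.5504) = 14.13
  B: √((9.50)² + (-12.01)²) = √(90.2500 + 144.2401) = 15.31
  C: √((12.84)² + (3.15)²) = √(164.8656 + 9.9225) = 13.22
  D: √((-0.92)² + (-1.12)²) = √(0.8464 + 1.2544) = 1.45
  → nearest: D (1.45)
Q3 at (-6.72, 3.99):
  A: √((13.00)² + (-6.79)²) = √(169.0000 + 46.1041) = 14.67
  B: √((10.54)² + (-11.28)²) = √(111.0916 + 127.2384) = 15.44
  C: √((13.88)² + (3.88)²) = √(192.6544 + 15.0544) = 14.41
  D: √((0.12)² + (-0.39)²) = √(0.0144 + 0.1521) = 0.41
  → nearest: D (0.41)
Q4 at (2.46, -3.24):
  A: √((3.82)² + (0.44)²) = √(14.5924 + 0.1936) = 3.85
  B: √((1.36)² + (-4.05)²) = √(1.8496 + 16.4025) = 4.27
  C: √((4.70)² + (11.11)²) = √(22.0900 + 123.4321) = 12.06
  D: √((-9.06)² + (6.84)²) = √(82.0836 + 46.7856) = 11.35
  → nearest: A (3.85)
Q5 at (9.43, -1.64):
  A: √((-3.15)² + (-1.16)²) = √(9.9225 + 1.3456) = 3.36
  B: √((-5.61)² + (-5.65)²) = √(31.4721 + 31.9225) = 7.96
  C: √((-2.27)² + (9.51)²) = √(5.1529 + 90.4401) = 9.78
  D: √((-16.03)² + (5.24)²) = √(256.9609 + 27.4576) = 16.86
  → nearest: A (3.36)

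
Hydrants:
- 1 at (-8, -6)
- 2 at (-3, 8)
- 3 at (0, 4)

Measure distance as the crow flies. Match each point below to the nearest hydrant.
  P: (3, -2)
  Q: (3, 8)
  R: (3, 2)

P at (3, -2):
  1: 11.70
  2: 11.66
  3: 6.71
  → nearest: 3 (6.71)
Q at (3, 8):
  1: 17.80
  2: 6.00
  3: 5.00
  → nearest: 3 (5.00)
R at (3, 2):
  1: 13.60
  2: 8.49
  3: 3.61
  → nearest: 3 (3.61)

P→3; Q→3; R→3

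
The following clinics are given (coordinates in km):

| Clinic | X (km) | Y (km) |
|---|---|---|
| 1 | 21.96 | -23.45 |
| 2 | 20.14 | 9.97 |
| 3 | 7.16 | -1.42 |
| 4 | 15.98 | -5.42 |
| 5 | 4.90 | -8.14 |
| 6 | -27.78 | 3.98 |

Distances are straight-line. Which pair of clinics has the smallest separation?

3 and 5

Pairwise distances:
1–2: 33.47 km
1–3: 26.54 km
1–4: 19.00 km
1–5: 22.92 km
1–6: 56.80 km
2–3: 17.27 km
2–4: 15.94 km
2–5: 23.67 km
2–6: 48.29 km
3–4: 9.68 km
3–5: 7.09 km
3–6: 35.35 km
4–5: 11.41 km
4–6: 44.76 km
5–6: 34.86 km
Closest pair: 3–5 at 7.09 km.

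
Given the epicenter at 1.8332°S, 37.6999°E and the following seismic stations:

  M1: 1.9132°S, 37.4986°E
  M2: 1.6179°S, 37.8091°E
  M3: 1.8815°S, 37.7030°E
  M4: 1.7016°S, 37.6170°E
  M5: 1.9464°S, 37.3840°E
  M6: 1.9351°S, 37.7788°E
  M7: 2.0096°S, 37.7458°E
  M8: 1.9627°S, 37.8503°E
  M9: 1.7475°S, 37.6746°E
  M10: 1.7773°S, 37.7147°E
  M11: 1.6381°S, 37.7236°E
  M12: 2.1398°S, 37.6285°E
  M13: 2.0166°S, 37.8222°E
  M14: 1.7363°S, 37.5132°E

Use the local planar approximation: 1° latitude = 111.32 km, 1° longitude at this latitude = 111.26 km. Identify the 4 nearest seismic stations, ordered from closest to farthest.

M3, M10, M9, M6

Distances from 1.8332°S, 37.6999°E:
M1: 24.1023 km
M2: 26.8708 km
M3: 5.3878 km
M4: 17.3114 km
M5: 37.3378 km
M6: 14.3435 km
M7: 20.2900 km
M8: 22.0869 km
M9: 9.9467 km
M10: 6.4370 km
M11: 21.8780 km
M12: 35.0430 km
M13: 24.5351 km
M14: 23.4061 km
Sorted: M3 (5.3878 km) < M10 (6.4370 km) < M9 (9.9467 km) < M6 (14.3435 km) < M4 (17.3114 km) < M7 (20.2900 km) < …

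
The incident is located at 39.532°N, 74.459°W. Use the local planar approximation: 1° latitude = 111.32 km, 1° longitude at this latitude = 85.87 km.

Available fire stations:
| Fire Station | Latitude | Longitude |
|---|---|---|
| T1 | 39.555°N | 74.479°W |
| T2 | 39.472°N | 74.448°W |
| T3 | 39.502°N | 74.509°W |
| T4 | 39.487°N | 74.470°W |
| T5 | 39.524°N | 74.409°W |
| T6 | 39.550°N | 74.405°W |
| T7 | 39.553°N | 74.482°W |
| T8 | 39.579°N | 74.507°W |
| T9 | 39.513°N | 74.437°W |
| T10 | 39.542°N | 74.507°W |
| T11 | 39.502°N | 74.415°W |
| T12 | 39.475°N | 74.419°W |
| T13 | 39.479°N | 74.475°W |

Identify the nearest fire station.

Distances from 39.532°N, 74.459°W:
T1: 3.083 km
T2: 6.746 km
T3: 5.439 km
T4: 5.098 km
T5: 4.385 km
T6: 5.051 km
T7: 3.060 km
T8: 6.661 km
T9: 2.836 km
T10: 4.269 km
T11: 5.043 km
T12: 7.215 km
T13: 6.058 km
Minimum: T9 at 2.836 km.

T9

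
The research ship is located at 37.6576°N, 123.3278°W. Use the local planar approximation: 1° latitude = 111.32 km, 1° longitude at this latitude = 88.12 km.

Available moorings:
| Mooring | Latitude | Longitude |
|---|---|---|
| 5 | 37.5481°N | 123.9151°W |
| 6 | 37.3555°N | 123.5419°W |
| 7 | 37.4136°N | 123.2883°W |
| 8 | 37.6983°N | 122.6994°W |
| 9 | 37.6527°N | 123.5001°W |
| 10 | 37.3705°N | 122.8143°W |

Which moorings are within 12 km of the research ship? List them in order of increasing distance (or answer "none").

Distances from 37.6576°N, 123.3278°W:
5: √((-0.1095·111.32)² + (-0.5873·88.12)²) = √(148.584885 + 2678.360174) = 53.1690 km
6: √((-0.3021·111.32)² + (-0.2141·88.12)²) = √(1130.961565 + 355.944520) = 38.5604 km
7: √((-0.2440·111.32)² + (0.0395·88.12)²) = √(737.778590 + 12.115551) = 27.3842 km
8: √((0.0407·111.32)² + (0.6284·88.12)²) = √(20.527460 + 3066.347211) = 55.5596 km
9: √((-0.0049·111.32)² + (-0.1723·88.12)²) = √(0.297535 + 230.525797) = 15.1929 km
10: √((-0.2871·111.32)² + (0.5135·88.12)²) = √(1021.439810 + 2047.528110) = 55.3983 km
Threshold 12 km: none within range.

none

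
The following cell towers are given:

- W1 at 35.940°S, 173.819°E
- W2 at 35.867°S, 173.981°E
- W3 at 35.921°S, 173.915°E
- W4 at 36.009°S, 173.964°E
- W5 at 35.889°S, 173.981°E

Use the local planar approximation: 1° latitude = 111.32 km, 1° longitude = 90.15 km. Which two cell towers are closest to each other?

W2 and W5

Pairwise distances:
W1–W2: 16.713 km
W1–W3: 8.909 km
W1–W4: 15.161 km
W1–W5: 15.669 km
W2–W3: 8.458 km
W2–W4: 15.882 km
W2–W5: 2.449 km
W3–W4: 10.746 km
W3–W5: 6.935 km
W4–W5: 13.446 km
Closest pair: W2–W5 at 2.449 km.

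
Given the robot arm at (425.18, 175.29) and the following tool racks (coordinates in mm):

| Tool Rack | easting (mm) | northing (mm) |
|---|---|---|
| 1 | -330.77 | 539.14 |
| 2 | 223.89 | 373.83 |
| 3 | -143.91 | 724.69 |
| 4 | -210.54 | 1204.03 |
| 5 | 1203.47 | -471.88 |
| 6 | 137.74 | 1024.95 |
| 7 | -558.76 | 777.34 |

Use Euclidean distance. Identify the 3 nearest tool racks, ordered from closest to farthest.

Distances from (425.18, 175.29):
1: √((-755.95)² + (363.85)²) = √(571460.4025 + 132386.8225) = 838.96 mm
2: √((-201.29)² + (198.54)²) = √(40517.6641 + 39418.1316) = 282.73 mm
3: √((-569.09)² + (549.40)²) = √(323863.4281 + 301840.3600) = 791.01 mm
4: √((-635.72)² + (1028.74)²) = √(404139.9184 + 1058305.9876) = 1209.32 mm
5: √((778.29)² + (-647.17)²) = √(605735.3241 + 418829.0089) = 1012.21 mm
6: √((-287.44)² + (849.66)²) = √(82621.7536 + 721922.1156) = 896.96 mm
7: √((-983.94)² + (602.05)²) = √(968137.9236 + 362464.2025) = 1153.52 mm
Sorted: 2 (282.73 mm) < 3 (791.01 mm) < 1 (838.96 mm) < 6 (896.96 mm) < 5 (1012.21 mm) < …

2, 3, 1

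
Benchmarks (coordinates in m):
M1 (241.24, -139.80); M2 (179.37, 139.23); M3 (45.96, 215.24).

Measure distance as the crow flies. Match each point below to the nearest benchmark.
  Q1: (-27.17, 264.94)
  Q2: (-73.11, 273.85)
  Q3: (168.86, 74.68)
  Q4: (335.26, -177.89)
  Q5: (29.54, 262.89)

Q1 at (-27.17, 264.94):
  M1: √((268.41)² + (-404.74)²) = √(72043.9281 + 163814.4676) = 485.65 m
  M2: √((206.54)² + (-125.71)²) = √(42658.7716 + 15803.0041) = 241.79 m
  M3: √((73.13)² + (-49.70)²) = √(5347.9969 + 2470.0900) = 88.42 m
  → nearest: M3 (88.42 m)
Q2 at (-73.11, 273.85):
  M1: √((314.35)² + (-413.65)²) = √(98815.9225 + 171106.3225) = 519.54 m
  M2: √((252.48)² + (-134.62)²) = √(63746.1504 + 18122.5444) = 286.13 m
  M3: √((119.07)² + (-58.61)²) = √(14177.6649 + 3435.1321) = 132.71 m
  → nearest: M3 (132.71 m)
Q3 at (168.86, 74.68):
  M1: √((72.38)² + (-214.48)²) = √(5238.8644 + 46001.6704) = 226.36 m
  M2: √((10.51)² + (64.55)²) = √(110.4601 + 4166.7025) = 65.40 m
  M3: √((-122.90)² + (140.56)²) = √(15104.4100 + 19757.1136) = 186.71 m
  → nearest: M2 (65.40 m)
Q4 at (335.26, -177.89):
  M1: √((-94.02)² + (38.09)²) = √(8839.7604 + 1450.8481) = 101.44 m
  M2: √((-155.89)² + (317.12)²) = √(24301.6921 + 100565.0944) = 353.36 m
  M3: √((-289.30)² + (393.13)²) = √(83694.4900 + 154551.1969) = 488.10 m
  → nearest: M1 (101.44 m)
Q5 at (29.54, 262.89):
  M1: √((211.70)² + (-402.69)²) = √(44816.8900 + 162159.2361) = 454.95 m
  M2: √((149.83)² + (-123.66)²) = √(22449.0289 + 15291.7956) = 194.27 m
  M3: √((16.42)² + (-47.65)²) = √(269.6164 + 2270.5225) = 50.40 m
  → nearest: M3 (50.40 m)

Q1→M3; Q2→M3; Q3→M2; Q4→M1; Q5→M3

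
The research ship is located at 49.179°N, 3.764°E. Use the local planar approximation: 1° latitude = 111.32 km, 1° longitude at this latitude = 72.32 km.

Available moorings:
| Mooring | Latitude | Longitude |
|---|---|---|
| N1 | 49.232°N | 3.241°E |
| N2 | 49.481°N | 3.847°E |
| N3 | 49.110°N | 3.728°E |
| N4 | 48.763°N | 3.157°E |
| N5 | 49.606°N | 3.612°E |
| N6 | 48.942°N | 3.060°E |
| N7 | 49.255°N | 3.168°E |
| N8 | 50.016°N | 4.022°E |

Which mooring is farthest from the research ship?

Distances from 49.179°N, 3.764°E:
N1: 38.281 km
N2: 34.150 km
N3: 8.110 km
N4: 63.809 km
N5: 48.788 km
N6: 57.343 km
N7: 43.925 km
N8: 95.025 km
Maximum: N8 at 95.025 km.

N8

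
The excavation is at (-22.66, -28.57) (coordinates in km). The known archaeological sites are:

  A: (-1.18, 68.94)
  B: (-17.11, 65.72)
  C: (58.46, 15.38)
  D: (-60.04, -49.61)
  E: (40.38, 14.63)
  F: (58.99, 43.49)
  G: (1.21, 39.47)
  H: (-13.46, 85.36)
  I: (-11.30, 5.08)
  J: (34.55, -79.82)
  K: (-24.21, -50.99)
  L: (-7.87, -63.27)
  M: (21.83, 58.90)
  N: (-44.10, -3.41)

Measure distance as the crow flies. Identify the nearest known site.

K

Distances from (-22.66, -28.57):
A: √((21.48)² + (97.51)²) = √(461.3904 + 9508.2001) = 99.85 km
B: √((5.55)² + (94.29)²) = √(30.8025 + 8890.6041) = 94.45 km
C: √((81.12)² + (43.95)²) = √(6580.4544 + 1931.6025) = 92.26 km
D: √((-37.38)² + (-21.04)²) = √(1397.2644 + 442.6816) = 42.89 km
E: √((63.04)² + (43.20)²) = √(3974.0416 + 1866.2400) = 76.42 km
F: √((81.65)² + (72.06)²) = √(6666.7225 + 5192.6436) = 108.90 km
G: √((23.87)² + (68.04)²) = √(569.7769 + 4629.4416) = 72.11 km
H: √((9.20)² + (113.93)²) = √(84.6400 + 12980.0449) = 114.30 km
I: √((11.36)² + (33.65)²) = √(129.0496 + 1132.3225) = 35.52 km
J: √((57.21)² + (-51.25)²) = √(3272.9841 + 2626.5625) = 76.81 km
K: √((-1.55)² + (-22.42)²) = √(2.4025 + 502.6564) = 22.47 km
L: √((14.79)² + (-34.70)²) = √(218.7441 + 1204.0900) = 37.72 km
M: √((44.49)² + (87.47)²) = √(1979.3601 + 7651.0009) = 98.13 km
N: √((-21.44)² + (25.16)²) = √(459.6736 + 633.0256) = 33.06 km
Minimum: K at 22.47 km.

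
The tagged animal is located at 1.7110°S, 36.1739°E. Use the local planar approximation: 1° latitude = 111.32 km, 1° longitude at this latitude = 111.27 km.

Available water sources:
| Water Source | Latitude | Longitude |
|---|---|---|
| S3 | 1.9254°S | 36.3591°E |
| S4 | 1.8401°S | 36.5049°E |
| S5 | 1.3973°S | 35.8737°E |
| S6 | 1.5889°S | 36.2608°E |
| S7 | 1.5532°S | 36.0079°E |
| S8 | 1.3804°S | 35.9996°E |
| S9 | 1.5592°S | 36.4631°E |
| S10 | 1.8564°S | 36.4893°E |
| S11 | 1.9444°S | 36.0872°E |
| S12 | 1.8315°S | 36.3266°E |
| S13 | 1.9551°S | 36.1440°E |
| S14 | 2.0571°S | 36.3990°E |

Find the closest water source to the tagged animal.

Distances from 1.7110°S, 36.1739°E:
S3: √((-0.2144·111.32)² + (0.1852·111.27)²) = √(569.634071 + 424.656857) = 31.5324 km
S4: √((-0.1291·111.32)² + (0.3310·111.27)²) = √(206.537483 + 1356.476154) = 39.5350 km
S5: √((0.3137·111.32)² + (-0.3002·111.27)²) = √(1219.482108 + 1115.777378) = 48.3245 km
S6: √((0.1221·111.32)² + (0.0869·111.27)²) = √(184.747140 + 93.496581) = 16.6806 km
S7: √((0.1578·111.32)² + (-0.1660·111.27)²) = √(308.574755 + 341.171191) = 25.4901 km
S8: √((0.3306·111.32)² + (-0.1743·111.27)²) = √(1354.416057 + 376.141239) = 41.6000 km
S9: √((0.1518·111.32)² + (0.2892·111.27)²) = √(285.555111 + 1035.506319) = 36.3464 km
S10: √((-0.1454·111.32)² + (0.3154·111.27)²) = √(261.984265 + 1231.628001) = 38.6473 km
S11: √((-0.2334·111.32)² + (-0.0867·111.27)²) = √(675.068897 + 93.066712) = 27.7153 km
S12: √((-0.1205·111.32)² + (0.1527·111.27)²) = √(179.937006 + 288.691668) = 21.6478 km
S13: √((-0.2441·111.32)² + (-0.0299·111.27)²) = √(738.383450 + 11.068749) = 27.3761 km
S14: √((-0.3461·111.32)² + (0.2251·111.27)²) = √(1484.395380 + 627.346047) = 45.9537 km
Minimum: S6 at 16.6806 km.

S6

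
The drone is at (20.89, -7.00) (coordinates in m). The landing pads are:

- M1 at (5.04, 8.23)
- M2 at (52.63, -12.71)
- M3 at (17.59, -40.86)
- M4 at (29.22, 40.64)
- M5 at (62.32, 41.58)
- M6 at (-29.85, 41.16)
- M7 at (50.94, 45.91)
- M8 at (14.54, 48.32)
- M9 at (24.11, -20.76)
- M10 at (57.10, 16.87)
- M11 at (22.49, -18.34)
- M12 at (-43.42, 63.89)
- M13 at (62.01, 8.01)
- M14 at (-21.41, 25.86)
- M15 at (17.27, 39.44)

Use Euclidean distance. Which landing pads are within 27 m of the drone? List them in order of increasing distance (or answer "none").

Distances from (20.89, -7.00):
M1: 21.98 m
M2: 32.25 m
M3: 34.02 m
M4: 48.36 m
M5: 63.85 m
M6: 69.96 m
M7: 60.85 m
M8: 55.68 m
M9: 14.13 m
M10: 43.37 m
M11: 11.45 m
M12: 95.71 m
M13: 43.77 m
M14: 53.56 m
M15: 46.58 m
Threshold 27 m: M11 (11.45 m), M9 (14.13 m), M1 (21.98 m) are within range.

M11, M9, M1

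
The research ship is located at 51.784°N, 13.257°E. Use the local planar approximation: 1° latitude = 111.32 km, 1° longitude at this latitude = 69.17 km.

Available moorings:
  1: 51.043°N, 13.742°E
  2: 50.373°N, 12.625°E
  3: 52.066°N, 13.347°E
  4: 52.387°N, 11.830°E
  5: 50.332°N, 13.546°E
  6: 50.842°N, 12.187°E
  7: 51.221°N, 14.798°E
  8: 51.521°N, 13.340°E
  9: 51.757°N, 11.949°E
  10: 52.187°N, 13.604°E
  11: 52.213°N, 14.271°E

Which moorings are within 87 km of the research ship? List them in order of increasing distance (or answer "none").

Distances from 51.784°N, 13.257°E:
1: √((-0.741·111.32)² + (0.485·69.17)²) = √(6804.28994 + 1125.43140) = 89.049 km
2: √((-1.411·111.32)² + (-0.632·69.17)²) = √(24671.77654 + 1911.03969) = 163.042 km
3: √((0.282·111.32)² + (0.090·69.17)²) = √(985.47273 + 38.75436) = 32.004 km
4: √((0.603·111.32)² + (-1.427·69.17)²) = √(4505.89451 + 9742.79350) = 119.368 km
5: √((-1.452·111.32)² + (0.289·69.17)²) = √(26126.40339 + 399.60530) = 162.868 km
6: √((-0.942·111.32)² + (-1.070·69.17)²) = √(10996.34105 + 5477.76134) = 128.351 km
7: √((-0.563·111.32)² + (1.541·69.17)²) = √(3927.92498 + 11361.63489) = 123.651 km
8: √((-0.263·111.32)² + (0.083·69.17)²) = √(857.15210 + 32.96034) = 29.835 km
9: √((-0.027·111.32)² + (-1.308·69.17)²) = √(9.03387 + 8185.60982) = 90.524 km
10: √((0.403·111.32)² + (0.347·69.17)²) = √(2012.59546 + 576.09552) = 50.879 km
11: √((0.429·111.32)² + (1.014·69.17)²) = √(2280.66228 + 4919.39235) = 84.853 km
Threshold 87 km: 8 (29.835 km), 3 (32.004 km), 10 (50.879 km), 11 (84.853 km) are within range.

8, 3, 10, 11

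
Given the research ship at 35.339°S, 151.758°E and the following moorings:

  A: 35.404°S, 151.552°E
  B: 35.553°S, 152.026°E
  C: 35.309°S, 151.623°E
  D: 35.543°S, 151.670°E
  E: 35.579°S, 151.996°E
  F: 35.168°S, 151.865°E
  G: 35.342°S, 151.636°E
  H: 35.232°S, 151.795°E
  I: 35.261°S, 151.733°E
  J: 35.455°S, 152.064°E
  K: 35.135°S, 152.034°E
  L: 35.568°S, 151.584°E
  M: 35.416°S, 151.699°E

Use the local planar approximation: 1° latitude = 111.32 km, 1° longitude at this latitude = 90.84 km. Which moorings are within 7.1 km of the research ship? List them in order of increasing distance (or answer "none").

Distances from 35.339°S, 151.758°E:
A: 20.063 km
B: 34.062 km
C: 12.710 km
D: 24.075 km
E: 34.369 km
F: 21.374 km
G: 11.088 km
H: 12.376 km
I: 8.975 km
J: 30.650 km
K: 33.828 km
L: 29.995 km
M: 10.109 km
Threshold 7.1 km: none within range.

none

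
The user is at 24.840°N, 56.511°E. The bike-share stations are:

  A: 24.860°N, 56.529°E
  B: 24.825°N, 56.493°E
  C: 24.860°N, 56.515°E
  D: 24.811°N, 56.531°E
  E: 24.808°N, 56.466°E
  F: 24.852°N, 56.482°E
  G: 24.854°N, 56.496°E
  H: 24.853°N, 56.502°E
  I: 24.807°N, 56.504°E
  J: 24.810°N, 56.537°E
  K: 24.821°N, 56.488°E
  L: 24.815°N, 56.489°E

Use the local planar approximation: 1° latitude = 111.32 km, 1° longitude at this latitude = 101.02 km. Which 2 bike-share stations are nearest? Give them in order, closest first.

Distances from 24.840°N, 56.511°E:
A: √((0.020·111.32)² + (0.018·101.02)²) = √(4.95686 + 3.30643) = 2.875 km
B: √((-0.015·111.32)² + (-0.018·101.02)²) = √(2.78823 + 3.30643) = 2.469 km
C: √((0.020·111.32)² + (0.004·101.02)²) = √(4.95686 + 0.16328) = 2.263 km
D: √((-0.029·111.32)² + (0.020·101.02)²) = √(10.42179 + 4.08202) = 3.808 km
E: √((-0.032·111.32)² + (-0.045·101.02)²) = √(12.68955 + 20.66521) = 5.775 km
F: √((0.012·111.32)² + (-0.029·101.02)²) = √(1.78447 + 8.58244) = 3.220 km
G: √((0.014·111.32)² + (-0.015·101.02)²) = √(2.42886 + 2.29613) = 2.174 km
H: √((0.013·111.32)² + (-0.009·101.02)²) = √(2.09427 + 0.82661) = 1.709 km
I: √((-0.033·111.32)² + (-0.007·101.02)²) = √(13.49504 + 0.50005) = 3.741 km
J: √((-0.030·111.32)² + (0.026·101.02)²) = √(11.15293 + 6.89861) = 4.249 km
K: √((-0.019·111.32)² + (-0.023·101.02)²) = √(4.47356 + 5.39847) = 3.142 km
L: √((-0.025·111.32)² + (-0.022·101.02)²) = √(7.74509 + 4.93924) = 3.562 km
Sorted: H (1.709 km) < G (2.174 km) < C (2.263 km) < B (2.469 km) < …

H, G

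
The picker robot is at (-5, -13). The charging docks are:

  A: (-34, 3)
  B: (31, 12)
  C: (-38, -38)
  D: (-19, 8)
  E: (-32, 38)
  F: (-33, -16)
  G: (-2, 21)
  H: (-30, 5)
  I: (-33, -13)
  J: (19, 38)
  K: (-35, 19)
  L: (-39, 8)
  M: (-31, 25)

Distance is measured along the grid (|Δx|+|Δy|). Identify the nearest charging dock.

Distances from (-5, -13):
A: 45
B: 61
C: 58
D: 35
E: 78
F: 31
G: 37
H: 43
I: 28
J: 75
K: 62
L: 55
M: 64
Minimum: I at 28.

I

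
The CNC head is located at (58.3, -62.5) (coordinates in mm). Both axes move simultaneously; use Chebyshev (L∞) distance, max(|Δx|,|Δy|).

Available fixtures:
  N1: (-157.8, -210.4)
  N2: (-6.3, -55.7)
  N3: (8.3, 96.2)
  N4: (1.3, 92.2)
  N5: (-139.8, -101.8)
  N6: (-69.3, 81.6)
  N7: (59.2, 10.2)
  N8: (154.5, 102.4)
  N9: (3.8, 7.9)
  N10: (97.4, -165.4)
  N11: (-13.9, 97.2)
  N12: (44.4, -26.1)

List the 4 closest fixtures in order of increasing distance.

Distances from (58.3, -62.5):
N1: 216.1 mm
N2: 64.6 mm
N3: 158.7 mm
N4: 154.7 mm
N5: 198.1 mm
N6: 144.1 mm
N7: 72.7 mm
N8: 164.9 mm
N9: 70.4 mm
N10: 102.9 mm
N11: 159.7 mm
N12: 36.4 mm
Sorted: N12 (36.4 mm) < N2 (64.6 mm) < N9 (70.4 mm) < N7 (72.7 mm) < N10 (102.9 mm) < N6 (144.1 mm) < …

N12, N2, N9, N7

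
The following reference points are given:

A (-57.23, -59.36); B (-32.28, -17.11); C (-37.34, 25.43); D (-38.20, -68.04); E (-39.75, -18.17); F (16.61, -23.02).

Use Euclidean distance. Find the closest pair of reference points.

Pairwise distances:
A–B: √((24.95)² + (42.25)²) = √(622.5025 + 1785.0625) = 49.07
A–C: √((19.89)² + (84.79)²) = √(395.6121 + 7189.3441) = 87.09
A–D: √((19.03)² + (-8.68)²) = √(362.1409 + 75.3424) = 20.92
A–E: √((17.48)² + (41.19)²) = √(305.5504 + 1696.6161) = 44.75
A–F: √((73.84)² + (36.34)²) = √(5452.3456 + 1320.5956) = 82.30
B–C: √((-5.06)² + (42.54)²) = √(25.6036 + 1809.6516) = 42.84
B–D: √((-5.92)² + (-50.93)²) = √(35.0464 + 2593.8649) = 51.27
B–E: √((-7.47)² + (-1.06)²) = √(55.8009 + 1.1236) = 7.54
B–F: √((48.89)² + (-5.91)²) = √(2390.2321 + 34.9281) = 49.25
C–D: √((-0.86)² + (-93.47)²) = √(0.7396 + 8736.6409) = 93.47
C–E: √((-2.41)² + (-43.60)²) = √(5.8081 + 1900.9600) = 43.67
C–F: √((53.95)² + (-48.45)²) = √(2910.6025 + 2347.4025) = 72.51
D–E: √((-1.55)² + (49.87)²) = √(2.4025 + 2487.0169) = 49.89
D–F: √((54.81)² + (45.02)²) = √(3004.1361 + 2026.8004) = 70.93
E–F: √((56.36)² + (-4.85)²) = √(3176.4496 + 23.5225) = 56.57
Closest pair: B–E at 7.54.

B and E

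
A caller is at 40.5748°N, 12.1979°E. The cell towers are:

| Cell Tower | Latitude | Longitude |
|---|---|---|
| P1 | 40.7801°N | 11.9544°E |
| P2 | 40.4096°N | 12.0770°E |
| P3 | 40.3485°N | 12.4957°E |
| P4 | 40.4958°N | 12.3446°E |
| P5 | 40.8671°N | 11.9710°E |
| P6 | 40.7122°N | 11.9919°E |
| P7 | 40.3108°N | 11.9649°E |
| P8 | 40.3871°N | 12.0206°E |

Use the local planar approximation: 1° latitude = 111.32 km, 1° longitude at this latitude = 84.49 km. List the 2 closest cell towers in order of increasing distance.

P4, P2

Distances from 40.5748°N, 12.1979°E:
P1: √((0.2053·111.32)² + (-0.2435·84.49)²) = √(522.305133 + 423.261290) = 30.7501 km
P2: √((-0.1652·111.32)² + (-0.1209·84.49)²) = √(338.194454 + 104.342977) = 21.0366 km
P3: √((-0.2263·111.32)² + (0.2978·84.49)²) = √(634.622555 + 633.082060) = 35.6048 km
P4: √((-0.0790·111.32)² + (0.1467·84.49)²) = √(77.339361 + 153.628167) = 15.1976 km
P5: √((0.2923·111.32)² + (-0.2269·84.49)²) = √(1058.775848 + 367.518844) = 37.7663 km
P6: √((0.1374·111.32)² + (-0.2060·84.49)²) = √(233.948282 + 302.931936) = 23.1707 km
P7: √((-0.2640·111.32)² + (-0.2330·84.49)²) = √(863.682757 + 387.545289) = 35.3727 km
P8: √((-0.1877·111.32)² + (-0.1773·84.49)²) = √(436.591163 + 224.402707) = 25.7098 km
Sorted: P4 (15.1976 km) < P2 (21.0366 km) < P6 (23.1707 km) < P8 (25.7098 km) < …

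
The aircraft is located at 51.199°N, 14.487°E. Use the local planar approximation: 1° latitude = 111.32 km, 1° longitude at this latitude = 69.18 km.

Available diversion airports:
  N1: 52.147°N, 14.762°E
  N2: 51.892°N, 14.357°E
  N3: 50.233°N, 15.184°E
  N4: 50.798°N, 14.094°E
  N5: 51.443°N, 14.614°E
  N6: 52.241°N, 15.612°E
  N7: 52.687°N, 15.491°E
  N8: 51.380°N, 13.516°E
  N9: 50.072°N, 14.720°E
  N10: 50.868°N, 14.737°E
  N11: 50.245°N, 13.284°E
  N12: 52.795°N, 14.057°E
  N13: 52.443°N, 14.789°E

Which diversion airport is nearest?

N5

Distances from 51.199°N, 14.487°E:
N1: √((0.948·111.32)² + (0.275·69.18)²) = √(11136.86794 + 361.93160) = 107.232 km
N2: √((0.693·111.32)² + (-0.130·69.18)²) = √(5951.31400 + 80.88124) = 77.667 km
N3: √((-0.966·111.32)² + (0.697·69.18)²) = √(11563.80203 + 2325.01988) = 117.851 km
N4: √((-0.401·111.32)² + (-0.393·69.18)²) = √(1992.66889 + 739.17321) = 52.267 km
N5: √((0.244·111.32)² + (0.127·69.18)²) = √(737.77859 + 77.19134) = 28.548 km
N6: √((1.042·111.32)² + (1.125·69.18)²) = √(13454.94210 + 6057.11976) = 139.686 km
N7: √((1.488·111.32)² + (1.004·69.18)²) = √(27437.98774 + 4824.23595) = 179.617 km
N8: √((0.181·111.32)² + (-0.971·69.18)²) = √(405.97898 + 4512.31672) = 70.131 km
N9: √((-1.127·111.32)² + (0.233·69.18)²) = √(15739.61943 + 259.82023) = 126.489 km
N10: √((-0.331·111.32)² + (0.250·69.18)²) = √(1357.69551 + 299.11703) = 40.704 km
N11: √((-0.954·111.32)² + (-1.203·69.18)²) = √(11278.28707 + 6926.15761) = 134.924 km
N12: √((1.596·111.32)² + (-0.430·69.18)²) = √(31565.46340 + 884.90781) = 180.140 km
N13: √((1.244·111.32)² + (0.302·69.18)²) = √(19177.28648 + 436.49071) = 140.049 km
Minimum: N5 at 28.548 km.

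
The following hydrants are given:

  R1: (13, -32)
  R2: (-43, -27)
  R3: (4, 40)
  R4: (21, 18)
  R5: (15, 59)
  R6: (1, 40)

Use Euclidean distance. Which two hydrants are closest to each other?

R3 and R6

Pairwise distances:
R1–R2: √((-56)² + (5)²) = √(3136.000 + 25.000) = 56.2
R1–R3: √((-9)² + (72)²) = √(81.000 + 5184.000) = 72.6
R1–R4: √((8)² + (50)²) = √(64.000 + 2500.000) = 50.6
R1–R5: √((2)² + (91)²) = √(4.000 + 8281.000) = 91.0
R1–R6: √((-12)² + (72)²) = √(144.000 + 5184.000) = 73.0
R2–R3: √((47)² + (67)²) = √(2209.000 + 4489.000) = 81.8
R2–R4: √((64)² + (45)²) = √(4096.000 + 2025.000) = 78.2
R2–R5: √((58)² + (86)²) = √(3364.000 + 7396.000) = 103.7
R2–R6: √((44)² + (67)²) = √(1936.000 + 4489.000) = 80.2
R3–R4: √((17)² + (-22)²) = √(289.000 + 484.000) = 27.8
R3–R5: √((11)² + (19)²) = √(121.000 + 361.000) = 22.0
R3–R6: √((-3)² + (0)²) = √(9.000 + 0.000) = 3.0
R4–R5: √((-6)² + (41)²) = √(36.000 + 1681.000) = 41.4
R4–R6: √((-20)² + (22)²) = √(400.000 + 484.000) = 29.7
R5–R6: √((-14)² + (-19)²) = √(196.000 + 361.000) = 23.6
Closest pair: R3–R6 at 3.0.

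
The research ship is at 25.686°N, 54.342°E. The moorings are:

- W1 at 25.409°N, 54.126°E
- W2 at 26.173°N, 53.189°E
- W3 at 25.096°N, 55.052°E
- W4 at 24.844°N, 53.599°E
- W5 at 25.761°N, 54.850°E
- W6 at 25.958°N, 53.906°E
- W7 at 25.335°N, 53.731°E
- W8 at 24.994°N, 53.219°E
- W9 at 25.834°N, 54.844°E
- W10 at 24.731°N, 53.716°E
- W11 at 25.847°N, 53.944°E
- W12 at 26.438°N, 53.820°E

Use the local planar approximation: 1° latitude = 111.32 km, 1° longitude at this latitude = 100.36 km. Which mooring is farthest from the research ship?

W8

Distances from 25.686°N, 54.342°E:
W1: 37.693 km
W2: 127.785 km
W3: 96.908 km
W4: 119.774 km
W5: 51.662 km
W6: 53.212 km
W7: 72.711 km
W8: 136.515 km
W9: 53.006 km
W10: 123.487 km
W11: 43.780 km
W12: 98.754 km
Maximum: W8 at 136.515 km.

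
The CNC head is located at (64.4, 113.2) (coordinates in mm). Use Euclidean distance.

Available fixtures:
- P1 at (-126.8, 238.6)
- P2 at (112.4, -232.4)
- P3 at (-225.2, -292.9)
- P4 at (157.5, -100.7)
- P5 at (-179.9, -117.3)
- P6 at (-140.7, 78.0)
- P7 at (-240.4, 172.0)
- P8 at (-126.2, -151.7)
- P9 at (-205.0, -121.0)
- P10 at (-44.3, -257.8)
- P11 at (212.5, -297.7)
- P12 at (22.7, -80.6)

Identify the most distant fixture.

P3

Distances from (64.4, 113.2):
P1: √((-191.2)² + (125.4)²) = √(36557.440 + 15725.160) = 228.7 mm
P2: √((48.0)² + (-345.6)²) = √(2304.000 + 119439.360) = 348.9 mm
P3: √((-289.6)² + (-406.1)²) = √(83868.160 + 164917.210) = 498.8 mm
P4: √((93.1)² + (-213.9)²) = √(8667.610 + 45753.210) = 233.3 mm
P5: √((-244.3)² + (-230.5)²) = √(59682.490 + 53130.250) = 335.9 mm
P6: √((-205.1)² + (-35.2)²) = √(42066.010 + 1239.040) = 208.1 mm
P7: √((-304.8)² + (58.8)²) = √(92903.040 + 3457.440) = 310.4 mm
P8: √((-190.6)² + (-264.9)²) = √(36328.360 + 70172.010) = 326.3 mm
P9: √((-269.4)² + (-234.2)²) = √(72576.360 + 54849.640) = 357.0 mm
P10: √((-108.7)² + (-371.0)²) = √(11815.690 + 137641.000) = 386.6 mm
P11: √((148.1)² + (-410.9)²) = √(21933.610 + 168838.810) = 436.8 mm
P12: √((-41.7)² + (-193.8)²) = √(1738.890 + 37558.440) = 198.2 mm
Maximum: P3 at 498.8 mm.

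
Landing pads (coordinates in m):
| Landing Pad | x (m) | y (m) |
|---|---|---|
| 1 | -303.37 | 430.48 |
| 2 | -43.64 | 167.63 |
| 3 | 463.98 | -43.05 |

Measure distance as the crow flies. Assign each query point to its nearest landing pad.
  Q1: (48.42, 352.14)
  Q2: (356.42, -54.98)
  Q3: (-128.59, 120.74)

Q1 at (48.42, 352.14):
  1: 360.41 m
  2: 206.20 m
  3: 573.47 m
  → nearest: 2 (206.20 m)
Q2 at (356.42, -54.98):
  1: 819.14 m
  2: 457.82 m
  3: 108.22 m
  → nearest: 3 (108.22 m)
Q3 at (-128.59, 120.74):
  1: 355.65 m
  2: 97.03 m
  3: 614.79 m
  → nearest: 2 (97.03 m)

Q1→2; Q2→3; Q3→2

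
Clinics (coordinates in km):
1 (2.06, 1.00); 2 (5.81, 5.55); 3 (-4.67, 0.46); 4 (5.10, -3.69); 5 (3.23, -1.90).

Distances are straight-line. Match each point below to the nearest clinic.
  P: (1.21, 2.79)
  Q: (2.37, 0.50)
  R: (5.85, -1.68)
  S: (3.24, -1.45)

P→1; Q→1; R→4; S→5

P at (1.21, 2.79):
  1: 1.98 km
  2: 5.36 km
  3: 6.32 km
  4: 7.56 km
  5: 5.11 km
  → nearest: 1 (1.98 km)
Q at (2.37, 0.50):
  1: 0.59 km
  2: 6.11 km
  3: 7.04 km
  4: 5.00 km
  5: 2.55 km
  → nearest: 1 (0.59 km)
R at (5.85, -1.68):
  1: 4.64 km
  2: 7.23 km
  3: 10.74 km
  4: 2.15 km
  5: 2.63 km
  → nearest: 4 (2.15 km)
S at (3.24, -1.45):
  1: 2.72 km
  2: 7.46 km
  3: 8.14 km
  4: 2.91 km
  5: 0.45 km
  → nearest: 5 (0.45 km)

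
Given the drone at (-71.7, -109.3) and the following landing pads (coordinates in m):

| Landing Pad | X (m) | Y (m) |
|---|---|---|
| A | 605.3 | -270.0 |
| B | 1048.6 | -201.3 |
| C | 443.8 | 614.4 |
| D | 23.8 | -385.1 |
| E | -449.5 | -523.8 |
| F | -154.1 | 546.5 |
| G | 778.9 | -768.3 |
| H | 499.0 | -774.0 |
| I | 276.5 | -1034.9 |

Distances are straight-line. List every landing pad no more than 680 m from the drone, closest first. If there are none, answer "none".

D, E, F

Distances from (-71.7, -109.3):
A: 695.8 m
B: 1124.1 m
C: 888.5 m
D: 291.9 m
E: 560.8 m
F: 661.0 m
G: 1076.0 m
H: 876.1 m
I: 988.9 m
Threshold 680 m: D (291.9 m), E (560.8 m), F (661.0 m) are within range.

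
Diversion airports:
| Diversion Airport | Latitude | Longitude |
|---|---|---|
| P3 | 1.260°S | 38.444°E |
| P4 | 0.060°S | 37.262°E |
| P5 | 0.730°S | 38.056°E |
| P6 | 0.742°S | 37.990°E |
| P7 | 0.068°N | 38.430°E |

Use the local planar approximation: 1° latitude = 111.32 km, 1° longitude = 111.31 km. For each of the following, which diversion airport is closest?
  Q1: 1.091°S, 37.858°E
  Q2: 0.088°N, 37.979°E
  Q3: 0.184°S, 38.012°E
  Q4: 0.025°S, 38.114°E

Q1 at 1.091°S, 37.858°E:
  P3: 67.887 km
  P4: 132.565 km
  P5: 45.833 km
  P6: 41.536 km
  P7: 143.875 km
  → nearest: P6 (41.536 km)
Q2 at 0.088°N, 37.979°E:
  P3: 158.735 km
  P4: 81.492 km
  P5: 91.462 km
  P6: 92.404 km
  P7: 50.250 km
  → nearest: P7 (50.250 km)
Q3 at 0.184°S, 38.012°E:
  P3: 129.072 km
  P4: 84.616 km
  P5: 60.978 km
  P6: 62.165 km
  P7: 54.330 km
  → nearest: P7 (54.330 km)
Q4 at 0.025°S, 38.114°E:
  P3: 142.303 km
  P4: 94.916 km
  P5: 78.746 km
  P6: 81.001 km
  P7: 36.666 km
  → nearest: P7 (36.666 km)

Q1→P6; Q2→P7; Q3→P7; Q4→P7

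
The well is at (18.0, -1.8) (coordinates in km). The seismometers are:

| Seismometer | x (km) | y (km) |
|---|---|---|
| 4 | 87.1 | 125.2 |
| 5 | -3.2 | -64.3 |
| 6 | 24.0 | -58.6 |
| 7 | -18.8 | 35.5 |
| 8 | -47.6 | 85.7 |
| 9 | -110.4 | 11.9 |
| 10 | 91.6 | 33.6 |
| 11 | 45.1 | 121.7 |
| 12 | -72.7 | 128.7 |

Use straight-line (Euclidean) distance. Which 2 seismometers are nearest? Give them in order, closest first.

7, 6

Distances from (18.0, -1.8):
4: 144.6 km
5: 66.0 km
6: 57.1 km
7: 52.4 km
8: 109.4 km
9: 129.1 km
10: 81.7 km
11: 126.4 km
12: 158.9 km
Sorted: 7 (52.4 km) < 6 (57.1 km) < 5 (66.0 km) < 10 (81.7 km) < …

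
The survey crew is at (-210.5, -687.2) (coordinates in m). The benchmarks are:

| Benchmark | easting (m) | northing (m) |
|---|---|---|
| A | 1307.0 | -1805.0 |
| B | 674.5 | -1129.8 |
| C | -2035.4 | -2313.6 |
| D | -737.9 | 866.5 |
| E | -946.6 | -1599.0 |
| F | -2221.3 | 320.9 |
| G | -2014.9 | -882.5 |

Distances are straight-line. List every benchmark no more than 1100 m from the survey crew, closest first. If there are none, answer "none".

B

Distances from (-210.5, -687.2):
A: √((1517.5)² + (-1117.8)²) = √(2302806.250 + 1249476.840) = 1884.8 m
B: √((885.0)² + (-442.6)²) = √(783225.000 + 195894.760) = 989.5 m
C: √((-1824.9)² + (-1626.4)²) = √(3330260.010 + 2645176.960) = 2444.5 m
D: √((-527.4)² + (1553.7)²) = √(278150.760 + 2413983.690) = 1640.8 m
E: √((-736.1)² + (-911.8)²) = √(541843.210 + 831379.240) = 1171.8 m
F: √((-2010.8)² + (1008.1)²) = √(4043316.640 + 1016265.610) = 2249.4 m
G: √((-1804.4)² + (-195.3)²) = √(3255859.360 + 38142.090) = 1814.9 m
Threshold 1100 m: B (989.5 m) is within range.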